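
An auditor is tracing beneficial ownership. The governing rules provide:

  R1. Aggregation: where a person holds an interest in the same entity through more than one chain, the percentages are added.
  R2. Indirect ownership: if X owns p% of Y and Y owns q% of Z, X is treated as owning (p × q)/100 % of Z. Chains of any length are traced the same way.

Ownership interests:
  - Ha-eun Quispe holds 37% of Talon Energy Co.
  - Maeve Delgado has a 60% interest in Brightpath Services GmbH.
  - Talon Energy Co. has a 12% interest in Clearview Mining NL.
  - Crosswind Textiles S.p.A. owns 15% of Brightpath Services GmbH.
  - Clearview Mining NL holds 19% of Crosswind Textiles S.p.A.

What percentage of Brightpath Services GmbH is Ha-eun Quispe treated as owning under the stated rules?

Chain via Talon Energy Co. → Clearview Mining NL → Crosswind Textiles S.p.A. (R2): 37% × 12% × 19% × 15% = 0.12654% of Brightpath Services GmbH.

0.12654%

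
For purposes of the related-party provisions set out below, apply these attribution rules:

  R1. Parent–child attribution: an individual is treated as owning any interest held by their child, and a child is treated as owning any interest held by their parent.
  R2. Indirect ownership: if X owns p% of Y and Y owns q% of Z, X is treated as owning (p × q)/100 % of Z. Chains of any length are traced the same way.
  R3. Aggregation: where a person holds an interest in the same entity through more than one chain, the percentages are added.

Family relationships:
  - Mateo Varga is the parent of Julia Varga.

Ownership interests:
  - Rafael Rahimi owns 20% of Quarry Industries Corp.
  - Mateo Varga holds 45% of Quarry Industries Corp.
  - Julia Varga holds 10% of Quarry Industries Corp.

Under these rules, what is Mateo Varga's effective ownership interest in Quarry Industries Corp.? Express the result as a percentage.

By parent–child attribution (R1), Mateo Varga is treated as also owning Julia Varga's interest in Quarry Industries Corp, giving 45% + 10% = 55%.
Direct interest in Quarry Industries Corp: 55%.

55%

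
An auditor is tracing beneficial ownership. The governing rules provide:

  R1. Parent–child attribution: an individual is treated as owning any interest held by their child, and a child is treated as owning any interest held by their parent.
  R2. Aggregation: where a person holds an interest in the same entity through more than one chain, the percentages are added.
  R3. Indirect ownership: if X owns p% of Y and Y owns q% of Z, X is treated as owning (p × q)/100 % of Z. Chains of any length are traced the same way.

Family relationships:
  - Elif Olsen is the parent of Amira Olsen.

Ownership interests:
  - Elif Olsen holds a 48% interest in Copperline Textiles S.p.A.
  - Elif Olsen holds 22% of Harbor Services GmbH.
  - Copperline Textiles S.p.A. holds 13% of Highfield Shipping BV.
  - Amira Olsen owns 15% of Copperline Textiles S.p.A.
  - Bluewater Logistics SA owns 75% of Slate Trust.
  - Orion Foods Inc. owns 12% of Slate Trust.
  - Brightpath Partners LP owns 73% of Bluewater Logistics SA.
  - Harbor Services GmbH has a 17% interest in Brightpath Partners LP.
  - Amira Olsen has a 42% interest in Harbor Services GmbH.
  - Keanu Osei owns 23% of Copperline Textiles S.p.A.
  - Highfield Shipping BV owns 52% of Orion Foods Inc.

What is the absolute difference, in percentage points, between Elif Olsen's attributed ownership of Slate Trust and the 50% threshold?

43.532144

By parent–child attribution (R1), Elif Olsen is treated as also owning Amira Olsen's interest in Copperline Textiles S.p.A, giving 48% + 15% = 63%.
By parent–child attribution (R1), Elif Olsen is treated as also owning Amira Olsen's interest in Harbor Services GmbH, giving 22% + 42% = 64%.
Chain via Copperline Textiles S.p.A. → Highfield Shipping BV → Orion Foods Inc. (R3): 63% × 13% × 52% × 12% = 0.511056% of Slate Trust.
Chain via Harbor Services GmbH → Brightpath Partners LP → Bluewater Logistics SA (R3): 64% × 17% × 73% × 75% = 5.9568% of Slate Trust.
Aggregating (R2): 0.511056% + 5.9568% = 6.467856%.
6.467856% falls short of the 50% threshold by 43.532144 percentage points.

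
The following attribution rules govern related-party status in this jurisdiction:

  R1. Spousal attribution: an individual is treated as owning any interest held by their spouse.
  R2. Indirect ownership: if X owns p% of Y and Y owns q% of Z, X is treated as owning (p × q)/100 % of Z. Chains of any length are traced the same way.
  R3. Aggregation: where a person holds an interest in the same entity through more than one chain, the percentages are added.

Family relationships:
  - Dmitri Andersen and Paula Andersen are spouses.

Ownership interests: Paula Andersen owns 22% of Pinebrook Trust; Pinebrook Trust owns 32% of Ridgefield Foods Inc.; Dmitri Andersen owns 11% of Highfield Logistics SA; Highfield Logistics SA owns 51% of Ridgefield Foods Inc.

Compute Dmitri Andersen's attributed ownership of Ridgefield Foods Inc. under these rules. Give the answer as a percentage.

By spousal attribution (R1), Dmitri Andersen is treated as owning Paula Andersen's 22% interest in Pinebrook Trust.
Chain via Highfield Logistics SA (R2): 11% × 51% = 5.61% of Ridgefield Foods Inc.
Chain via Pinebrook Trust (R2): 22% × 32% = 7.04% of Ridgefield Foods Inc.
Aggregating (R3): 5.61% + 7.04% = 12.65%.

12.65%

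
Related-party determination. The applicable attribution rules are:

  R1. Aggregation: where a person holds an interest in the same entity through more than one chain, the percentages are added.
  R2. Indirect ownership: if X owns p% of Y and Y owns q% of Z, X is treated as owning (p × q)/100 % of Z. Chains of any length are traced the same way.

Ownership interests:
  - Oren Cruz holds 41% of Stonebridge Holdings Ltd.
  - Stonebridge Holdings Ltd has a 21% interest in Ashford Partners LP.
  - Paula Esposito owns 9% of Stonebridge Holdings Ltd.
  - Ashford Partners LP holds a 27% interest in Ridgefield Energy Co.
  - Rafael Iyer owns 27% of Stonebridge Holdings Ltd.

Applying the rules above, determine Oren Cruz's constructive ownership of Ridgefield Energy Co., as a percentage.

2.3247%

Chain via Stonebridge Holdings Ltd → Ashford Partners LP (R2): 41% × 21% × 27% = 2.3247% of Ridgefield Energy Co.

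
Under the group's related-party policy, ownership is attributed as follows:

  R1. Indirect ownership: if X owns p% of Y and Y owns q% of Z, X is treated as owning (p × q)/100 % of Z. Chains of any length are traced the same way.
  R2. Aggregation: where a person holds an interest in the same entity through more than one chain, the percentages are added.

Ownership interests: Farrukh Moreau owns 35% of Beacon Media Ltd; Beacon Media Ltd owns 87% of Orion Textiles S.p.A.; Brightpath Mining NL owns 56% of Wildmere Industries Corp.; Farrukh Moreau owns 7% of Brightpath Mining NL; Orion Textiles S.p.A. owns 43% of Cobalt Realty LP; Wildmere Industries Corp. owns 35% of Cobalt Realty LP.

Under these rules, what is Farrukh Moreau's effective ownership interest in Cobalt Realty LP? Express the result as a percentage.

14.4655%

Chain via Brightpath Mining NL → Wildmere Industries Corp. (R1): 7% × 56% × 35% = 1.372% of Cobalt Realty LP.
Chain via Beacon Media Ltd → Orion Textiles S.p.A. (R1): 35% × 87% × 43% = 13.0935% of Cobalt Realty LP.
Aggregating (R2): 1.372% + 13.0935% = 14.4655%.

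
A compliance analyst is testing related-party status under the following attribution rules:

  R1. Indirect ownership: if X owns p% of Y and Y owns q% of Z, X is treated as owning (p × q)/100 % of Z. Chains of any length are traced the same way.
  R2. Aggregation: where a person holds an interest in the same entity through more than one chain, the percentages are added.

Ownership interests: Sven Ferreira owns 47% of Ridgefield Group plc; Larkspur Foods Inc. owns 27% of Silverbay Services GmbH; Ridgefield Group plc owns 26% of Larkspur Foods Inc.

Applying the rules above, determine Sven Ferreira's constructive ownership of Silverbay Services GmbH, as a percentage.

Chain via Ridgefield Group plc → Larkspur Foods Inc. (R1): 47% × 26% × 27% = 3.2994% of Silverbay Services GmbH.

3.2994%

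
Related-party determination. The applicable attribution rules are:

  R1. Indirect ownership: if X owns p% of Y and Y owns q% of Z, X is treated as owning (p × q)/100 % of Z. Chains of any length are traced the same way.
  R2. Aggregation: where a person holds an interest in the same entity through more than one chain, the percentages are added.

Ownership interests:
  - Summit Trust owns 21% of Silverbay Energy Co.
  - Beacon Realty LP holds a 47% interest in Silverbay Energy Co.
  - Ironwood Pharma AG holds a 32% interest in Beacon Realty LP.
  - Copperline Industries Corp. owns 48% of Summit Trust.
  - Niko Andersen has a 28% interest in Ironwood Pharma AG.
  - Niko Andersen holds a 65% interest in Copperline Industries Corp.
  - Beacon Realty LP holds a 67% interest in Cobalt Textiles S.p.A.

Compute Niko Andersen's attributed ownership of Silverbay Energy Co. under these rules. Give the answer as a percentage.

Chain via Copperline Industries Corp. → Summit Trust (R1): 65% × 48% × 21% = 6.552% of Silverbay Energy Co.
Chain via Ironwood Pharma AG → Beacon Realty LP (R1): 28% × 32% × 47% = 4.2112% of Silverbay Energy Co.
Aggregating (R2): 6.552% + 4.2112% = 10.7632%.

10.7632%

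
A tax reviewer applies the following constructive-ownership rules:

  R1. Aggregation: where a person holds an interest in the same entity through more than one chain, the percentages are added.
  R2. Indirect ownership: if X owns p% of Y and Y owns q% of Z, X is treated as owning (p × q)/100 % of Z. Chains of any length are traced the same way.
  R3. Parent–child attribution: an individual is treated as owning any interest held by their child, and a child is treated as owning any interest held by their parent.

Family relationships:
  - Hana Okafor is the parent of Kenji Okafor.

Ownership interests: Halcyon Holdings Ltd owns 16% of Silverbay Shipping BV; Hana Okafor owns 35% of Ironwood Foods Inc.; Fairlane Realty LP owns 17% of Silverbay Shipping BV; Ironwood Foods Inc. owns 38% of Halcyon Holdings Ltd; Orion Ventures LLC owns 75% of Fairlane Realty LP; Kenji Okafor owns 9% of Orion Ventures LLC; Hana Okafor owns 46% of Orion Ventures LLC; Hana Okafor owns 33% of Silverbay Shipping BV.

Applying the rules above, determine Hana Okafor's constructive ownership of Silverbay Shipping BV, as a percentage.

42.1405%

By parent–child attribution (R3), Hana Okafor is treated as also owning Kenji Okafor's interest in Orion Ventures LLC, giving 46% + 9% = 55%.
Chain via Orion Ventures LLC → Fairlane Realty LP (R2): 55% × 75% × 17% = 7.0125% of Silverbay Shipping BV.
Chain via Ironwood Foods Inc. → Halcyon Holdings Ltd (R2): 35% × 38% × 16% = 2.128% of Silverbay Shipping BV.
Direct interest in Silverbay Shipping BV: 33%.
Aggregating (R1): 7.0125% + 2.128% + 33% = 42.1405%.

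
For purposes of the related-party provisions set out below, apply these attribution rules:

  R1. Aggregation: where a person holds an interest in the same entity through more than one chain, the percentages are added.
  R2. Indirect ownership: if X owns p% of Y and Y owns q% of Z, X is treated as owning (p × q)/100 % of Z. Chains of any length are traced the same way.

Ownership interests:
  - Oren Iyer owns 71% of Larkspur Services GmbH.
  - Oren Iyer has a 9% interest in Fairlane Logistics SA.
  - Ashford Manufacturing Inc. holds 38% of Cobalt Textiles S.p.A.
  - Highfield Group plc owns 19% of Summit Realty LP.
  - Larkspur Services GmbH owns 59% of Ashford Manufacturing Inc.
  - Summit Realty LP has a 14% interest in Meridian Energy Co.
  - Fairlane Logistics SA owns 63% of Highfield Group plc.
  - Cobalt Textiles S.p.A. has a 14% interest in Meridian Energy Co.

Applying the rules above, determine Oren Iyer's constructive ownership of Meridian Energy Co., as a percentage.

2.37937%

Chain via Larkspur Services GmbH → Ashford Manufacturing Inc. → Cobalt Textiles S.p.A. (R2): 71% × 59% × 38% × 14% = 2.228548% of Meridian Energy Co.
Chain via Fairlane Logistics SA → Highfield Group plc → Summit Realty LP (R2): 9% × 63% × 19% × 14% = 0.150822% of Meridian Energy Co.
Aggregating (R1): 2.228548% + 0.150822% = 2.37937%.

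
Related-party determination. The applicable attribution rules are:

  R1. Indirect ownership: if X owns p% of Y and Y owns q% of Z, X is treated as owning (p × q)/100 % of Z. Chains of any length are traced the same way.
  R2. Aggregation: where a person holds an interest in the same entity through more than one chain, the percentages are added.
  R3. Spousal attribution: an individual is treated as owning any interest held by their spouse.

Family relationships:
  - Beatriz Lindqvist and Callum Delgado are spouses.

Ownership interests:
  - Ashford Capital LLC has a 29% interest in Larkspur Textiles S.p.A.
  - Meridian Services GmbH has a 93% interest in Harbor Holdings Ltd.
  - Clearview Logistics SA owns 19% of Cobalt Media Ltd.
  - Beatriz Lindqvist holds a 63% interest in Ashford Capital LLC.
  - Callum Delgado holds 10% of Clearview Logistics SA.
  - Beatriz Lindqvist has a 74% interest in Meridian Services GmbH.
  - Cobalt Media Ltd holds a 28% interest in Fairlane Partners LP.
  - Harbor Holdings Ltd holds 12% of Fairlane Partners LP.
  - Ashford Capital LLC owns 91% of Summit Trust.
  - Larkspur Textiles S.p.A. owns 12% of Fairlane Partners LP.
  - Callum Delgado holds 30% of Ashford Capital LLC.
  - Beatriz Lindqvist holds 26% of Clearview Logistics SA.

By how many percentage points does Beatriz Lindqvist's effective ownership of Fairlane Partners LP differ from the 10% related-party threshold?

By spousal attribution (R3), Beatriz Lindqvist is treated as also owning Callum Delgado's interest in Ashford Capital LLC, giving 63% + 30% = 93%.
By spousal attribution (R3), Beatriz Lindqvist is treated as also owning Callum Delgado's interest in Clearview Logistics SA, giving 26% + 10% = 36%.
Chain via Meridian Services GmbH → Harbor Holdings Ltd (R1): 74% × 93% × 12% = 8.2584% of Fairlane Partners LP.
Chain via Ashford Capital LLC → Larkspur Textiles S.p.A. (R1): 93% × 29% × 12% = 3.2364% of Fairlane Partners LP.
Chain via Clearview Logistics SA → Cobalt Media Ltd (R1): 36% × 19% × 28% = 1.9152% of Fairlane Partners LP.
Aggregating (R2): 8.2584% + 3.2364% + 1.9152% = 13.41%.
13.41% exceeds the 10% threshold by 3.41 percentage points.

3.41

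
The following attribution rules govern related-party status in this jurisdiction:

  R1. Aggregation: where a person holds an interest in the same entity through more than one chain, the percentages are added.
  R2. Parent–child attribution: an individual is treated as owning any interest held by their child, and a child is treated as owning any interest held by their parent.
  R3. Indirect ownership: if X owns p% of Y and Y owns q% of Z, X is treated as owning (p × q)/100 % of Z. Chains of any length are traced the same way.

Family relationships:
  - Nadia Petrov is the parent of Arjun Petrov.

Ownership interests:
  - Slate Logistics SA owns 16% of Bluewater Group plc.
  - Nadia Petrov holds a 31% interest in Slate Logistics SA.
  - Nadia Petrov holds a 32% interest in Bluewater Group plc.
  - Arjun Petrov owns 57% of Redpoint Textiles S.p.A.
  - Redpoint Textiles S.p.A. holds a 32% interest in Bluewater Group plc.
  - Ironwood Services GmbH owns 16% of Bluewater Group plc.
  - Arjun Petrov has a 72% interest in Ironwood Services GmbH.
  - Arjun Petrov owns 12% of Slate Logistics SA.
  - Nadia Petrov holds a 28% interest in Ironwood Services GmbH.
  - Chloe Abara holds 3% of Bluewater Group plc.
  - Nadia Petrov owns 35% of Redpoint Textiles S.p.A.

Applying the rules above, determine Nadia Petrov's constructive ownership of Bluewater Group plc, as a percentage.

By parent–child attribution (R2), Nadia Petrov is treated as also owning Arjun Petrov's interest in Slate Logistics SA, giving 31% + 12% = 43%.
By parent–child attribution (R2), Nadia Petrov is treated as also owning Arjun Petrov's interest in Redpoint Textiles S.p.A, giving 35% + 57% = 92%.
By parent–child attribution (R2), Nadia Petrov is treated as also owning Arjun Petrov's interest in Ironwood Services GmbH, giving 28% + 72% = 100%.
Chain via Slate Logistics SA (R3): 43% × 16% = 6.88% of Bluewater Group plc.
Chain via Redpoint Textiles S.p.A. (R3): 92% × 32% = 29.44% of Bluewater Group plc.
Chain via Ironwood Services GmbH (R3): 100% × 16% = 16% of Bluewater Group plc.
Direct interest in Bluewater Group plc: 32%.
Aggregating (R1): 6.88% + 29.44% + 16% + 32% = 84.32%.

84.32%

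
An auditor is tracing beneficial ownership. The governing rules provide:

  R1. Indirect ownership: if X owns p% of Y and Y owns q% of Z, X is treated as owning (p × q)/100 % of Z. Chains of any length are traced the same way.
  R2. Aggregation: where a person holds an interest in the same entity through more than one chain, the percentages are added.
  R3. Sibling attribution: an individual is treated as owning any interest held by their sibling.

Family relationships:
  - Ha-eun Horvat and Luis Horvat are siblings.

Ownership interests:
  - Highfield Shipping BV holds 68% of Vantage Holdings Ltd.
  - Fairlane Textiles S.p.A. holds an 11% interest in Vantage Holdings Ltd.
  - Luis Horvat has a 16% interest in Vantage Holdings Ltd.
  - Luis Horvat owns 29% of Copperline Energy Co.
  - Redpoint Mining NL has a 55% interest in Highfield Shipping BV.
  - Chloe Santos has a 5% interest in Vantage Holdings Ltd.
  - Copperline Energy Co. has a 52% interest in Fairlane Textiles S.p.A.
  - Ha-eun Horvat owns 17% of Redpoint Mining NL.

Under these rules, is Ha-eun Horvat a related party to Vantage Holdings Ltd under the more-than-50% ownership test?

No

By sibling attribution (R3), Ha-eun Horvat is treated as owning Luis Horvat's 29% interest in Copperline Energy Co.
By sibling attribution (R3), Ha-eun Horvat is treated as owning Luis Horvat's 16% interest in Vantage Holdings Ltd.
Chain via Redpoint Mining NL → Highfield Shipping BV (R1): 17% × 55% × 68% = 6.358% of Vantage Holdings Ltd.
Chain via Copperline Energy Co. → Fairlane Textiles S.p.A. (R1): 29% × 52% × 11% = 1.6588% of Vantage Holdings Ltd.
Direct interest in Vantage Holdings Ltd: 16%.
Aggregating (R2): 6.358% + 1.6588% + 16% = 24.0168%.
24.0168% does not exceed the 50% threshold, so Ha-eun is not a related party to Vantage Holdings Ltd.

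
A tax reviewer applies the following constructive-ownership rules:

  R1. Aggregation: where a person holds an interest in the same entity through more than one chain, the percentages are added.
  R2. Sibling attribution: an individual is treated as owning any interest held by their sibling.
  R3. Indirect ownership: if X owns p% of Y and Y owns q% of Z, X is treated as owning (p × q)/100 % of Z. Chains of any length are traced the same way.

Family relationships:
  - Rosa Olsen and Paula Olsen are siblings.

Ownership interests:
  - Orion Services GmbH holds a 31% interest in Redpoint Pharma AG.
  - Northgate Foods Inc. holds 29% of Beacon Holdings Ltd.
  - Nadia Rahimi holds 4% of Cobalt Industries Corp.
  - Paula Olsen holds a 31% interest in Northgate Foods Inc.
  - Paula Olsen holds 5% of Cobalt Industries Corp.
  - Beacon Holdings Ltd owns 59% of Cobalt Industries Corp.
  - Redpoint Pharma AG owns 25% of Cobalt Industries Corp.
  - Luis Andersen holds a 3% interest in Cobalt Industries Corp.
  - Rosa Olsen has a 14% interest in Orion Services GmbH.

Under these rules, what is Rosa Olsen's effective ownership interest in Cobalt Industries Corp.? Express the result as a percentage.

11.3891%

By sibling attribution (R2), Rosa Olsen is treated as owning Paula Olsen's 31% interest in Northgate Foods Inc.
By sibling attribution (R2), Rosa Olsen is treated as owning Paula Olsen's 5% interest in Cobalt Industries Corp.
Chain via Orion Services GmbH → Redpoint Pharma AG (R3): 14% × 31% × 25% = 1.085% of Cobalt Industries Corp.
Chain via Northgate Foods Inc. → Beacon Holdings Ltd (R3): 31% × 29% × 59% = 5.3041% of Cobalt Industries Corp.
Direct interest in Cobalt Industries Corp: 5%.
Aggregating (R1): 1.085% + 5.3041% + 5% = 11.3891%.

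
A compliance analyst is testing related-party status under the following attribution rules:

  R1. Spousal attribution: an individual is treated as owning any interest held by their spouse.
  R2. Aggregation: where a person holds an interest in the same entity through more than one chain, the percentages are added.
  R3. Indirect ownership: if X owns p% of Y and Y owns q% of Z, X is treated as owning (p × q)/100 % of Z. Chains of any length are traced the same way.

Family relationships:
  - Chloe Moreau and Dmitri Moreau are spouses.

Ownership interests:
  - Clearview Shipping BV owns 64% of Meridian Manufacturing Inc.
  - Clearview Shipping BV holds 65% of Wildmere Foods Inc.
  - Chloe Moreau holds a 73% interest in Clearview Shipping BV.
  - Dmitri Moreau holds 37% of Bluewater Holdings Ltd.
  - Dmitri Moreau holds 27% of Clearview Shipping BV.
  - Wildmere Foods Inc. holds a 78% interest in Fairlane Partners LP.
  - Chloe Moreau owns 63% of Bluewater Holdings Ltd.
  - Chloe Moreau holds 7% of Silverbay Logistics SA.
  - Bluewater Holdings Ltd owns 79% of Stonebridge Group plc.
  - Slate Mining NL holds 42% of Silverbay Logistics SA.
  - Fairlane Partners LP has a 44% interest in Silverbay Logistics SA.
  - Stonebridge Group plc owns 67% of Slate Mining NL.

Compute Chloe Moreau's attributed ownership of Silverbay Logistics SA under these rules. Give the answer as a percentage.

51.5386%

By spousal attribution (R1), Chloe Moreau is treated as also owning Dmitri Moreau's interest in Bluewater Holdings Ltd, giving 63% + 37% = 100%.
By spousal attribution (R1), Chloe Moreau is treated as also owning Dmitri Moreau's interest in Clearview Shipping BV, giving 73% + 27% = 100%.
Chain via Bluewater Holdings Ltd → Stonebridge Group plc → Slate Mining NL (R3): 100% × 79% × 67% × 42% = 22.2306% of Silverbay Logistics SA.
Chain via Clearview Shipping BV → Wildmere Foods Inc. → Fairlane Partners LP (R3): 100% × 65% × 78% × 44% = 22.308% of Silverbay Logistics SA.
Direct interest in Silverbay Logistics SA: 7%.
Aggregating (R2): 22.2306% + 22.308% + 7% = 51.5386%.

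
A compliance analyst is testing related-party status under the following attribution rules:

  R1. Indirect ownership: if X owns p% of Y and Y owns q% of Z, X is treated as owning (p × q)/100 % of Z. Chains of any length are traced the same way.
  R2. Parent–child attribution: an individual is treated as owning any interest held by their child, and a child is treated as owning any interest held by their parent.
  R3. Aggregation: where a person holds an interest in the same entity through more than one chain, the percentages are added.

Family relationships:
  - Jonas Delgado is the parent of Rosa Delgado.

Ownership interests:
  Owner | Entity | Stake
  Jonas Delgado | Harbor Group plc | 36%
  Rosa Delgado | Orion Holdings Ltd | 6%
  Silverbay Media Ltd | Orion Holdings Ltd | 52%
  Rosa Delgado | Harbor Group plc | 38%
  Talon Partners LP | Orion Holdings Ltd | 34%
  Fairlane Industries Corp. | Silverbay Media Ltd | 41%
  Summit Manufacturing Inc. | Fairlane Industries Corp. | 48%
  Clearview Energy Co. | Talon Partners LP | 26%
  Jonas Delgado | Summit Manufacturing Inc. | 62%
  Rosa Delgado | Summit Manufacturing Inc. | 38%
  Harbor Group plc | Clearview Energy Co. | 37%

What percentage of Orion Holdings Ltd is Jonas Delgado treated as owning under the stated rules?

18.653992%

By parent–child attribution (R2), Jonas Delgado is treated as also owning Rosa Delgado's interest in Summit Manufacturing Inc, giving 62% + 38% = 100%.
By parent–child attribution (R2), Jonas Delgado is treated as also owning Rosa Delgado's interest in Harbor Group plc, giving 36% + 38% = 74%.
By parent–child attribution (R2), Jonas Delgado is treated as owning Rosa Delgado's 6% interest in Orion Holdings Ltd.
Chain via Summit Manufacturing Inc. → Fairlane Industries Corp. → Silverbay Media Ltd (R1): 100% × 48% × 41% × 52% = 10.2336% of Orion Holdings Ltd.
Chain via Harbor Group plc → Clearview Energy Co. → Talon Partners LP (R1): 74% × 37% × 26% × 34% = 2.420392% of Orion Holdings Ltd.
Direct interest in Orion Holdings Ltd: 6%.
Aggregating (R3): 10.2336% + 2.420392% + 6% = 18.653992%.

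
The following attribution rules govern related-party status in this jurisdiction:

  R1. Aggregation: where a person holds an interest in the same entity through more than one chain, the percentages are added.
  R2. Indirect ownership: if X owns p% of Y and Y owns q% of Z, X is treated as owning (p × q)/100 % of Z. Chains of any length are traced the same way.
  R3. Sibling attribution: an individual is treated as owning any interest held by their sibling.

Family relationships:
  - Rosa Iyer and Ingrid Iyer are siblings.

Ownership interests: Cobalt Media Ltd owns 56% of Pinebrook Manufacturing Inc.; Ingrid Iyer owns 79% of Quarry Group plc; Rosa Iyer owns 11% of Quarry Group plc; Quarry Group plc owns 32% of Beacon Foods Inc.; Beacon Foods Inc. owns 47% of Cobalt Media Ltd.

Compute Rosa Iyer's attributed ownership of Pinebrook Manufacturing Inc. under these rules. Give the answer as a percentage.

7.58016%

By sibling attribution (R3), Rosa Iyer is treated as also owning Ingrid Iyer's interest in Quarry Group plc, giving 11% + 79% = 90%.
Chain via Quarry Group plc → Beacon Foods Inc. → Cobalt Media Ltd (R2): 90% × 32% × 47% × 56% = 7.58016% of Pinebrook Manufacturing Inc.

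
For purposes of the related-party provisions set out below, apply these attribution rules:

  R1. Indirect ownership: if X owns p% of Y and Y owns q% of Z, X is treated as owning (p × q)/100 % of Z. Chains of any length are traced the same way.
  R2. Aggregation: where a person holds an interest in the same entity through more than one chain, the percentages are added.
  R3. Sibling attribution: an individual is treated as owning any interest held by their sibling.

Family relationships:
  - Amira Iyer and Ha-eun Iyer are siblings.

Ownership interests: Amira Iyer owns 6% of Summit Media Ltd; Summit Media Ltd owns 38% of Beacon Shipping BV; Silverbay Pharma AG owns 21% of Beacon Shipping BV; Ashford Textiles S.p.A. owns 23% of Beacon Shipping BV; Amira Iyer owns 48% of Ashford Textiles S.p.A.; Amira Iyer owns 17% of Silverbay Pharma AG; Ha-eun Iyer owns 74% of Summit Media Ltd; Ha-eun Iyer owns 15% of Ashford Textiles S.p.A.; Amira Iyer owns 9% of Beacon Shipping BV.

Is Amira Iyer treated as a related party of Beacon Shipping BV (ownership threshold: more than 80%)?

No

By sibling attribution (R3), Amira Iyer is treated as also owning Ha-eun Iyer's interest in Summit Media Ltd, giving 6% + 74% = 80%.
By sibling attribution (R3), Amira Iyer is treated as also owning Ha-eun Iyer's interest in Ashford Textiles S.p.A, giving 48% + 15% = 63%.
Chain via Silverbay Pharma AG (R1): 17% × 21% = 3.57% of Beacon Shipping BV.
Chain via Summit Media Ltd (R1): 80% × 38% = 30.4% of Beacon Shipping BV.
Chain via Ashford Textiles S.p.A. (R1): 63% × 23% = 14.49% of Beacon Shipping BV.
Direct interest in Beacon Shipping BV: 9%.
Aggregating (R2): 3.57% + 30.4% + 14.49% + 9% = 57.46%.
57.46% does not exceed the 80% threshold, so Amira is not a related party to Beacon Shipping BV.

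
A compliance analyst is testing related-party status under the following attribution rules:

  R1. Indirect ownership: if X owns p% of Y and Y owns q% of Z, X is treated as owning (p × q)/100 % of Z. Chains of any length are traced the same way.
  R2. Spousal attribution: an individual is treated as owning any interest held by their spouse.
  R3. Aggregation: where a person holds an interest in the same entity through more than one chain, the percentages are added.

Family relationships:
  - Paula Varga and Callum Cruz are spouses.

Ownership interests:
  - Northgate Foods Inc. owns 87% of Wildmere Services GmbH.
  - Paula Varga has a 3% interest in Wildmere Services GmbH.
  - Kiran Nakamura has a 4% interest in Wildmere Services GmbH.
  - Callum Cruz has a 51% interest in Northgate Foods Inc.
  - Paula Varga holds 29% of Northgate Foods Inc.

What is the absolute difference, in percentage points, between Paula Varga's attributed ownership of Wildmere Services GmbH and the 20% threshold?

By spousal attribution (R2), Paula Varga is treated as also owning Callum Cruz's interest in Northgate Foods Inc, giving 29% + 51% = 80%.
Chain via Northgate Foods Inc. (R1): 80% × 87% = 69.6% of Wildmere Services GmbH.
Direct interest in Wildmere Services GmbH: 3%.
Aggregating (R3): 69.6% + 3% = 72.6%.
72.6% exceeds the 20% threshold by 52.6 percentage points.

52.6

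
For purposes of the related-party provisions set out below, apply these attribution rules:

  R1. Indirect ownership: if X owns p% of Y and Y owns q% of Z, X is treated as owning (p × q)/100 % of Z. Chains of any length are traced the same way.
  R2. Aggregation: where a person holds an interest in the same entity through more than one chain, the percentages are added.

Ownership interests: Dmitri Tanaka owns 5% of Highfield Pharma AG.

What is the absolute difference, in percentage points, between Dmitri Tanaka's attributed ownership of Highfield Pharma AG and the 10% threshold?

Direct interest in Highfield Pharma AG: 5%.
5% falls short of the 10% threshold by 5 percentage points.

5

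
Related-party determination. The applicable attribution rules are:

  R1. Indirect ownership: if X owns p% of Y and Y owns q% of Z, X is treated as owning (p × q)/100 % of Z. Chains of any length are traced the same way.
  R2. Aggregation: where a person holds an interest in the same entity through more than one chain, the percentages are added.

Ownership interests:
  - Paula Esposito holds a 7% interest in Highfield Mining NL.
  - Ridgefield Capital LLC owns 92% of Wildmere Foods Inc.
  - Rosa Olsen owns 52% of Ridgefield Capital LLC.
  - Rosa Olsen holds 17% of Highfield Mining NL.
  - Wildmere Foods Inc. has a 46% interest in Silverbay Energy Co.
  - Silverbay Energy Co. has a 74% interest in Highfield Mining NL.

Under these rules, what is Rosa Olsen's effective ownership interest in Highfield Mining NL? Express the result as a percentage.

33.284736%

Chain via Ridgefield Capital LLC → Wildmere Foods Inc. → Silverbay Energy Co. (R1): 52% × 92% × 46% × 74% = 16.284736% of Highfield Mining NL.
Direct interest in Highfield Mining NL: 17%.
Aggregating (R2): 16.284736% + 17% = 33.284736%.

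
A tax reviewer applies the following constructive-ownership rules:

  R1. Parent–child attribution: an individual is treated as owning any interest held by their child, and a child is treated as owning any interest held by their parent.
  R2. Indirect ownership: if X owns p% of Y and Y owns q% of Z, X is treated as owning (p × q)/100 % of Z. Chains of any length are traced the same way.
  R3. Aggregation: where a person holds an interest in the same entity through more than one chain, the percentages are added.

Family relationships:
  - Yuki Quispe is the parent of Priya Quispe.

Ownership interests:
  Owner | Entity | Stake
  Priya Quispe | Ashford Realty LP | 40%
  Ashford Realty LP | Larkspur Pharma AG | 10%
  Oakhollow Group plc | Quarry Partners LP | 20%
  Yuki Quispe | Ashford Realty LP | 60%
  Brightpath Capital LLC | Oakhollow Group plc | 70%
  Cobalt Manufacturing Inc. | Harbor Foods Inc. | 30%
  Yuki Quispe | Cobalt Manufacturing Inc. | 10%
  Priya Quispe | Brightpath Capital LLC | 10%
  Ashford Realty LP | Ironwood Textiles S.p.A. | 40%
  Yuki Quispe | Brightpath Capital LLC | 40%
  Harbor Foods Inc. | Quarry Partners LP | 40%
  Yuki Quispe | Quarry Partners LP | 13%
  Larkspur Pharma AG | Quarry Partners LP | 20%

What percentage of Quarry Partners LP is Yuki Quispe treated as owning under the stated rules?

By parent–child attribution (R1), Yuki Quispe is treated as also owning Priya Quispe's interest in Brightpath Capital LLC, giving 40% + 10% = 50%.
By parent–child attribution (R1), Yuki Quispe is treated as also owning Priya Quispe's interest in Ashford Realty LP, giving 60% + 40% = 100%.
Chain via Cobalt Manufacturing Inc. → Harbor Foods Inc. (R2): 10% × 30% × 40% = 1.2% of Quarry Partners LP.
Chain via Brightpath Capital LLC → Oakhollow Group plc (R2): 50% × 70% × 20% = 7% of Quarry Partners LP.
Chain via Ashford Realty LP → Larkspur Pharma AG (R2): 100% × 10% × 20% = 2% of Quarry Partners LP.
Direct interest in Quarry Partners LP: 13%.
Aggregating (R3): 1.2% + 7% + 2% + 13% = 23.2%.

23.2%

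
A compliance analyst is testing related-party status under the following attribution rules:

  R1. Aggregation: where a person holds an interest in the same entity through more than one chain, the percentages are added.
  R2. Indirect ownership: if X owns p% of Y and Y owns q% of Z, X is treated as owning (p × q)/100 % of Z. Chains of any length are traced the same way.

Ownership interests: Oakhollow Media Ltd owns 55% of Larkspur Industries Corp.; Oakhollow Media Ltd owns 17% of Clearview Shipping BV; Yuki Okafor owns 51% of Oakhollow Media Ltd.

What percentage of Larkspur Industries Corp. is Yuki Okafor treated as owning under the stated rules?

28.05%

Chain via Oakhollow Media Ltd (R2): 51% × 55% = 28.05% of Larkspur Industries Corp.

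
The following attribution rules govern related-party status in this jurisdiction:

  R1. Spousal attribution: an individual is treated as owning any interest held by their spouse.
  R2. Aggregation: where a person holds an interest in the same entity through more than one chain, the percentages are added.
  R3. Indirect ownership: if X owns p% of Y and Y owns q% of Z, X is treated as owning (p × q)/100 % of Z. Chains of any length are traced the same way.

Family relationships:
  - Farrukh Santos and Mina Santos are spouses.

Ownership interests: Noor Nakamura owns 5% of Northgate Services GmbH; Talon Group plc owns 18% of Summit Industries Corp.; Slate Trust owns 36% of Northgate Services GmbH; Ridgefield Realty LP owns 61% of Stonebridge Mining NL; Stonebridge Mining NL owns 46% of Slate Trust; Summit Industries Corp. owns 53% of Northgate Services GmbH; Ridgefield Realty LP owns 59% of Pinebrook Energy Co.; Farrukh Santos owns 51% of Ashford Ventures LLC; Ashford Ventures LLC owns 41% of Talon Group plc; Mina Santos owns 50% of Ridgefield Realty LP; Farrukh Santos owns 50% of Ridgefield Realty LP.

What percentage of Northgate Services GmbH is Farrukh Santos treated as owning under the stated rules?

12.096414%

By spousal attribution (R1), Farrukh Santos is treated as also owning Mina Santos's interest in Ridgefield Realty LP, giving 50% + 50% = 100%.
Chain via Ashford Ventures LLC → Talon Group plc → Summit Industries Corp. (R3): 51% × 41% × 18% × 53% = 1.994814% of Northgate Services GmbH.
Chain via Ridgefield Realty LP → Stonebridge Mining NL → Slate Trust (R3): 100% × 61% × 46% × 36% = 10.1016% of Northgate Services GmbH.
Aggregating (R2): 1.994814% + 10.1016% = 12.096414%.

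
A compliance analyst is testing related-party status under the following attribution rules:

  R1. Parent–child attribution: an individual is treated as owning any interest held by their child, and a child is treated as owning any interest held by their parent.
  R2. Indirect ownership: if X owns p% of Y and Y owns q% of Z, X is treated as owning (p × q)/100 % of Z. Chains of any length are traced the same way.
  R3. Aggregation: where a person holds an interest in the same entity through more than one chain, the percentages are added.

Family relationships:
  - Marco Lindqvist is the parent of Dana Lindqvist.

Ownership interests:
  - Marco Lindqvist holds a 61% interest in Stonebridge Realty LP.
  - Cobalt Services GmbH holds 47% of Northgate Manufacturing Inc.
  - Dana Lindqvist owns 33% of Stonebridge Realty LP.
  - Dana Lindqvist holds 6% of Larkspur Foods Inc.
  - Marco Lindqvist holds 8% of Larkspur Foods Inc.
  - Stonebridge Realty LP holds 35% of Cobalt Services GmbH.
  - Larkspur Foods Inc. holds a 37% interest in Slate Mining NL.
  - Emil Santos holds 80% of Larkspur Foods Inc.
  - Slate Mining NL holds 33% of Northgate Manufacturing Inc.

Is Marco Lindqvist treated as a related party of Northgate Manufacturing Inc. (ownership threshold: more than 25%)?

No

By parent–child attribution (R1), Marco Lindqvist is treated as also owning Dana Lindqvist's interest in Stonebridge Realty LP, giving 61% + 33% = 94%.
By parent–child attribution (R1), Marco Lindqvist is treated as also owning Dana Lindqvist's interest in Larkspur Foods Inc, giving 8% + 6% = 14%.
Chain via Stonebridge Realty LP → Cobalt Services GmbH (R2): 94% × 35% × 47% = 15.463% of Northgate Manufacturing Inc.
Chain via Larkspur Foods Inc. → Slate Mining NL (R2): 14% × 37% × 33% = 1.7094% of Northgate Manufacturing Inc.
Aggregating (R3): 15.463% + 1.7094% = 17.1724%.
17.1724% does not exceed the 25% threshold, so Marco is not a related party to Northgate Manufacturing Inc.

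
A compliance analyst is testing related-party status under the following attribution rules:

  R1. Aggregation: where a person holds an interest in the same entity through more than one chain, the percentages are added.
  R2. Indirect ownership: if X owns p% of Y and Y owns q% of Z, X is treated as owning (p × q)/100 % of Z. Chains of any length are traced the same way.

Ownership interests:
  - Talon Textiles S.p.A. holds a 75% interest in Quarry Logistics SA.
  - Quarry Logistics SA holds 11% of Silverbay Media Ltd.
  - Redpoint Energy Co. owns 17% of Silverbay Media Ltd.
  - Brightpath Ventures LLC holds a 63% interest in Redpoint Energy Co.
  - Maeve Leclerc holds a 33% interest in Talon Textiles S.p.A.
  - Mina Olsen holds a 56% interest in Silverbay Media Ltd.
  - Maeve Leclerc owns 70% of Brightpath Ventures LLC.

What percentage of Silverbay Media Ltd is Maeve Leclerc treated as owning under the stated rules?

Chain via Talon Textiles S.p.A. → Quarry Logistics SA (R2): 33% × 75% × 11% = 2.7225% of Silverbay Media Ltd.
Chain via Brightpath Ventures LLC → Redpoint Energy Co. (R2): 70% × 63% × 17% = 7.497% of Silverbay Media Ltd.
Aggregating (R1): 2.7225% + 7.497% = 10.2195%.

10.2195%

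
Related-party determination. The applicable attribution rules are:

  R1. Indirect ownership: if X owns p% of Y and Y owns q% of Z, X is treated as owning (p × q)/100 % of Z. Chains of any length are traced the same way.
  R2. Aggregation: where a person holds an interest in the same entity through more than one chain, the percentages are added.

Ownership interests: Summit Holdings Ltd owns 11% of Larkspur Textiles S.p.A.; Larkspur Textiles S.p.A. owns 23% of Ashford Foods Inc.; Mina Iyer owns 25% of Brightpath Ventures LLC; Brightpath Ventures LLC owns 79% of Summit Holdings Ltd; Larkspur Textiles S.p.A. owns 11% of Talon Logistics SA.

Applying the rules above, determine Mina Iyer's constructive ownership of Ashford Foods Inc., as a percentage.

Chain via Brightpath Ventures LLC → Summit Holdings Ltd → Larkspur Textiles S.p.A. (R1): 25% × 79% × 11% × 23% = 0.499675% of Ashford Foods Inc.

0.499675%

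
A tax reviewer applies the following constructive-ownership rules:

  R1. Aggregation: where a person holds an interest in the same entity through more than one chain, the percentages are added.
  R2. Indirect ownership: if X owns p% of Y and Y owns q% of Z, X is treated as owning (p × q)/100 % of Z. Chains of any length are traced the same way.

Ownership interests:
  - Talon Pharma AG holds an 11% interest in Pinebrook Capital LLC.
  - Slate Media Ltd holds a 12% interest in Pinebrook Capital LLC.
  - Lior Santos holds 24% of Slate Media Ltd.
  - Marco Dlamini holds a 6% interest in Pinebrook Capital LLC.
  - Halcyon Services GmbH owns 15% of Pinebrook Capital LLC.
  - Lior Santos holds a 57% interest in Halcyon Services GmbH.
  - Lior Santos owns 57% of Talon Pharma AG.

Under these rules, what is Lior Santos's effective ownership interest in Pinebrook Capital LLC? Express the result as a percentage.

Chain via Slate Media Ltd (R2): 24% × 12% = 2.88% of Pinebrook Capital LLC.
Chain via Talon Pharma AG (R2): 57% × 11% = 6.27% of Pinebrook Capital LLC.
Chain via Halcyon Services GmbH (R2): 57% × 15% = 8.55% of Pinebrook Capital LLC.
Aggregating (R1): 2.88% + 6.27% + 8.55% = 17.7%.

17.7%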